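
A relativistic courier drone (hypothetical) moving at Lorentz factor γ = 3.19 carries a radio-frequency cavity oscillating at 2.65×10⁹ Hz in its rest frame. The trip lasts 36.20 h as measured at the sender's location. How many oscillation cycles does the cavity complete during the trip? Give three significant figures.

γ = 3.19
The oscillator's own cycle count is N = f × τ where τ is the proper time aboard the drone. τ = Δt/γ = 36.20/3.190 = 11.35 h = 4.085×10⁴ s.
N = 2.65×10⁹ × 4.085×10⁴ = 1.083×10¹⁴.

N = 1.08×10¹⁴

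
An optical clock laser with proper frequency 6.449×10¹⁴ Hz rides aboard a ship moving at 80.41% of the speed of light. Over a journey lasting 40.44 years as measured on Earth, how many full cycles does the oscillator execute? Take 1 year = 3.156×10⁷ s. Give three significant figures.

N = 4.89×10²³

β = 0.8041; γ = 1/√(1 − 0.8041²) = 1/√0.3534 = 1.682
The oscillator's own cycle count is N = f × τ where τ is the proper time on the ship. τ = Δt/γ = 40.44/1.682 = 24.04 years = 7.587×10⁸ s.
N = 6.449×10¹⁴ × 7.587×10⁸ = 4.893×10²³.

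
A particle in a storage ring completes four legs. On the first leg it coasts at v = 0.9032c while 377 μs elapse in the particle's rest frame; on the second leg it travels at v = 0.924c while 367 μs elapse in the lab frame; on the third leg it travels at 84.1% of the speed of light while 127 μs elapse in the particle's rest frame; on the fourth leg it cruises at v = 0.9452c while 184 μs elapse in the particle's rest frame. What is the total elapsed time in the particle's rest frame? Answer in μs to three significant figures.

τ = 828 μs

Leg 1: 377 μs is already measured in the particle's rest frame.
Leg 2: γ = 1/√(1 − 0.924²) = 1/√0.1462 = 2.615; τ_2 = 367/2.615 = 140.3 μs.
Leg 3: 127 μs is already measured in the particle's rest frame.
Leg 4: 184 μs is already measured in the particle's rest frame.
Total: 377.0 + 140.3 + 127.0 + 184.0 μs.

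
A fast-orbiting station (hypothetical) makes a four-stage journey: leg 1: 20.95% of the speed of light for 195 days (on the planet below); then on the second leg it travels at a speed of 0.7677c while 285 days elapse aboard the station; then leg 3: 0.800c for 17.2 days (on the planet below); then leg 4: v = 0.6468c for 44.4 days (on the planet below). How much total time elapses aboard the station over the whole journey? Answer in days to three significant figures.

τ = 520 days

Leg 1: β = 0.2095; γ = 1/√(1 − 0.2095²) = 1/√0.9561 = 1.023; τ_1 = 195/1.023 = 190.7 days.
Leg 2: 285 days is already measured aboard the station.
Leg 3: γ = 1/√(1 − 0.800²) = 5/3 ≈ 1.667; τ_3 = 17.2/1.667 = 10.32 days.
Leg 4: γ = 1/√(1 − 0.6468²) = 1/√0.5816 = 1.311; τ_4 = 44.4/1.311 = 33.86 days.
Total: 190.7 + 285.0 + 10.32 + 33.86 days.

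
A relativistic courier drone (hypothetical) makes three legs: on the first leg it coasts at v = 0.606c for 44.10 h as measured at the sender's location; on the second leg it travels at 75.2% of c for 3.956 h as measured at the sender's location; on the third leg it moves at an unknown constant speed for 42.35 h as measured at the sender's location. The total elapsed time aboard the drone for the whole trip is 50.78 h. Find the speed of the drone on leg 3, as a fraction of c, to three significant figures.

β = 0.951

Leg 1: γ = 1/√(1 − 0.606²) = 1/√0.6328 = 1.257; τ_1 = 44.10/1.257 = 35.08 h.
Leg 2: β = 0.752; γ = 1/√(1 − 0.752²) = 1/√0.4345 = 1.517; τ_2 = 3.956/1.517 = 2.608 h.
Leg 3: speed unknown; τ_3 = 42.35/γ_3.
Total proper time: 35.08 + 2.608 + τ_3 = 50.78, so τ_3 = 50.78 − 37.69 = 13.09 h.
γ_3 = 42.35/13.09 = 3.235; β = √(1 − 1/γ²) = √0.9044.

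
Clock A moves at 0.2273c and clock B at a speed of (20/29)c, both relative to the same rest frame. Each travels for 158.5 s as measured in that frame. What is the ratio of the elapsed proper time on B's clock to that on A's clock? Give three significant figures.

A: γ = 1/√(1 − 0.2273²) = 1/√0.9483 = 1.027. B: γ = 1/√(1 − (20/29)²) = 29/21 ≈ 1.381.
τ_A/τ_B = γ_B/γ_A = 1.381/1.027 = 1.345, so τ_B/τ_A = 0.7436.

τ_B/τ_A = 0.744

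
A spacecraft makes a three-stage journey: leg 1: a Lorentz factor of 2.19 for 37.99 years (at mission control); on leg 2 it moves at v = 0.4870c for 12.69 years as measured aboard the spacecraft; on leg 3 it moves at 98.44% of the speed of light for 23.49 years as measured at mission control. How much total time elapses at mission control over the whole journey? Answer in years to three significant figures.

Δt = 76.0 years

Leg 1: 37.99 years is already measured at mission control.
Leg 2: γ = 1/√(1 − 0.4870²) = 1/√0.7628 = 1.145; Δt_2 = 1.145 × 12.69 = 14.53 years.
Leg 3: 23.49 years is already measured at mission control.
Total: 37.99 + 14.53 + 23.49 years.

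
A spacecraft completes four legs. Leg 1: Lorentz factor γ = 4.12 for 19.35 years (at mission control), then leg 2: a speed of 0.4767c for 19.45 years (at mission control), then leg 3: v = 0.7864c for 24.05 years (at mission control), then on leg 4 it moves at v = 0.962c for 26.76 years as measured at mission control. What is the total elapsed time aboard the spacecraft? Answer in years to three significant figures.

τ = 44.0 years

Leg 1: γ = 4.12; τ_1 = 19.35/4.120 = 4.697 years.
Leg 2: γ = 1/√(1 − 0.4767²) = 1/√0.7728 = 1.138; τ_2 = 19.45/1.138 = 17.10 years.
Leg 3: γ = 1/√(1 − 0.7864²) = 1/√0.3816 = 1.619; τ_3 = 24.05/1.619 = 14.86 years.
Leg 4: γ = 1/√(1 − 0.962²) = 1/√0.07456 = 3.662; τ_4 = 26.76/3.662 = 7.307 years.
Total: 4.697 + 17.10 + 14.86 + 7.307 years.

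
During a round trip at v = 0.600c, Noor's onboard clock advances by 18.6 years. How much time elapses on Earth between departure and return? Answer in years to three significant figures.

Δt = 23.2 years

γ = 1/√(1 − 0.600²) = 1/√0.6400 = 1.250
Earth-frame duration is the dilated interval: Δt = γτ = 1.250 × 18.6 years.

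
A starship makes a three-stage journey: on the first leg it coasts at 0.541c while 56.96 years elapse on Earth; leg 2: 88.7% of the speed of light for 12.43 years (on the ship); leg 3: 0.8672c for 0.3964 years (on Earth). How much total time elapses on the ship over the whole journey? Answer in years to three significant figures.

Leg 1: γ = 1/√(1 − 0.541²) = 1/√0.7073 = 1.189; τ_1 = 56.96/1.189 = 47.90 years.
Leg 2: 12.43 years is already measured on the ship.
Leg 3: γ = 1/√(1 − 0.8672²) = 1/√0.2480 = 2.008; τ_3 = 0.3964/2.008 = 0.1974 years.
Total: 47.90 + 12.43 + 0.1974 years.

τ = 60.5 years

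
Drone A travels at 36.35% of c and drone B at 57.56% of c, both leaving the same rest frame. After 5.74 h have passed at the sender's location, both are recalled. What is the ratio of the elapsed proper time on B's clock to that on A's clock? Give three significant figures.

τ_B/τ_A = 0.878

A: β = 0.3635; γ = 1/√(1 − 0.3635²) = 1/√0.8679 = 1.073. B: β = 0.5756; γ = 1/√(1 − 0.5756²) = 1/√0.6687 = 1.223.
τ_A/τ_B = γ_B/γ_A = 1.223/1.073 = 1.139, so τ_B/τ_A = 0.8778.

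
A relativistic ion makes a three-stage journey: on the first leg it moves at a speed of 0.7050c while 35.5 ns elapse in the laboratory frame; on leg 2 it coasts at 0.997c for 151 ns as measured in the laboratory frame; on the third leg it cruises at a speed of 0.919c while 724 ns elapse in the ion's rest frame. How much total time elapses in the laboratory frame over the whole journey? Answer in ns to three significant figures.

Leg 1: 35.5 ns is already measured in the laboratory frame.
Leg 2: 151 ns is already measured in the laboratory frame.
Leg 3: γ = 1/√(1 − 0.919²) = 1/√0.1554 = 2.536; Δt_3 = 2.536 × 724 = 1836 ns.
Total: 35.50 + 151.0 + 1836 ns.

Δt = 2020 ns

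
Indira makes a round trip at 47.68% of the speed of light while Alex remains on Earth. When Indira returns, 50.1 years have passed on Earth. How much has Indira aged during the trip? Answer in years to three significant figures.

β = 0.4768; γ = 1/√(1 − 0.4768²) = 1/√0.7727 = 1.138
Indira's clock measures proper time along the trip: τ = Δt/γ = 50.1/1.138 years.

τ = 44.0 years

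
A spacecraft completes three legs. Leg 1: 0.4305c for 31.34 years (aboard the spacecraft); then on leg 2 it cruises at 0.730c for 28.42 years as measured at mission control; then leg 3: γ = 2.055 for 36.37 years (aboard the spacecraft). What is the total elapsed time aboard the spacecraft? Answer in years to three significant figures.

τ = 87.1 years

Leg 1: 31.34 years is already measured aboard the spacecraft.
Leg 2: γ = 1/√(1 − 0.730²) = 1/√0.4671 = 1.463; τ_2 = 28.42/1.463 = 19.42 years.
Leg 3: 36.37 years is already measured aboard the spacecraft.
Total: 31.34 + 19.42 + 36.37 years.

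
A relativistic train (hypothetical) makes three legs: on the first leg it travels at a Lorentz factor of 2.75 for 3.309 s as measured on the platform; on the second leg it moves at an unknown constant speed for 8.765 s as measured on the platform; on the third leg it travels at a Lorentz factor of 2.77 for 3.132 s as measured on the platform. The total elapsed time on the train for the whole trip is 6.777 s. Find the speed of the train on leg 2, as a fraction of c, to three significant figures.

β = 0.862

Leg 1: γ = 2.75; τ_1 = 3.309/2.750 = 1.203 s.
Leg 2: speed unknown; τ_2 = 8.765/γ_2.
Leg 3: γ = 2.77; τ_3 = 3.132/2.770 = 1.131 s.
Total proper time: 1.203 + τ_2 + 1.131 = 6.777, so τ_2 = 6.777 − 2.334 = 4.443 s.
γ_2 = 8.765/4.443 = 1.973; β = √(1 − 1/γ²) = √0.7430.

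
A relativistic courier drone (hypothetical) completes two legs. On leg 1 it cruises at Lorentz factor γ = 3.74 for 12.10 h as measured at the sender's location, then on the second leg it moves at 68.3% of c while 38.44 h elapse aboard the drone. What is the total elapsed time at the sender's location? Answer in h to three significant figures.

Δt = 64.7 h

Leg 1: 12.10 h is already measured at the sender's location.
Leg 2: β = 0.683; γ = 1/√(1 − 0.683²) = 1/√0.5335 = 1.369; Δt_2 = 1.369 × 38.44 = 52.63 h.
Total: 12.10 + 52.63 h.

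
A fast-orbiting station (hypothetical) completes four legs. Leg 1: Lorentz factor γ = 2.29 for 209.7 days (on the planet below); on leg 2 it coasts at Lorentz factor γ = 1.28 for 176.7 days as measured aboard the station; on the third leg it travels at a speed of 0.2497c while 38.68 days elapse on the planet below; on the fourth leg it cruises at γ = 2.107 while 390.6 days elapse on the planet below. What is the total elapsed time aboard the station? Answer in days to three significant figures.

Leg 1: γ = 2.29; τ_1 = 209.7/2.290 = 91.57 days.
Leg 2: 176.7 days is already measured aboard the station.
Leg 3: γ = 1/√(1 − 0.2497²) = 1/√0.9376 = 1.033; τ_3 = 38.68/1.033 = 37.45 days.
Leg 4: γ = 2.107; τ_4 = 390.6/2.107 = 185.4 days.
Total: 91.57 + 176.7 + 37.45 + 185.4 days.

τ = 491 days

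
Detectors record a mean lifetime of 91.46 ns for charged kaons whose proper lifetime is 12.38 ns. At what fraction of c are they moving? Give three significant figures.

β = 0.991

γ = Δt/τ₀ = 91.46/12.38 = 7.388
β = √(1 − 1/γ²) = √(1 − 0.01832) = √0.9817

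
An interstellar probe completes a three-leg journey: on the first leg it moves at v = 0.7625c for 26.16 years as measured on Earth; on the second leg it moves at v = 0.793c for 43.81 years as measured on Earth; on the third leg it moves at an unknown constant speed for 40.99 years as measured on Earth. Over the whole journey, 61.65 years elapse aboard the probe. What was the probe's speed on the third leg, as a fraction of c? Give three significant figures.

β = 0.898

Leg 1: γ = 1/√(1 − 0.7625²) = 1/√0.4186 = 1.546; τ_1 = 26.16/1.546 = 16.93 years.
Leg 2: γ = 1/√(1 − 0.793²) = 1/√0.3712 = 1.641; τ_2 = 43.81/1.641 = 26.69 years.
Leg 3: speed unknown; τ_3 = 40.99/γ_3.
Total proper time: 16.93 + 26.69 + τ_3 = 61.65, so τ_3 = 61.65 − 43.62 = 18.03 years.
γ_3 = 40.99/18.03 = 2.273; β = √(1 − 1/γ²) = √0.8064.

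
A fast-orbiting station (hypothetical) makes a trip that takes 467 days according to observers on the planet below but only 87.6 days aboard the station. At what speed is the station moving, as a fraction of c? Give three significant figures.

The proper time is measured aboard the station (both events occur at the station's location); Δt is measured on the planet below. γ = Δt/τ = 467/87.6 = 5.331.
β = √(1 − 1/γ²) = √(1 − 0.03519) = √0.9648

v = 0.982c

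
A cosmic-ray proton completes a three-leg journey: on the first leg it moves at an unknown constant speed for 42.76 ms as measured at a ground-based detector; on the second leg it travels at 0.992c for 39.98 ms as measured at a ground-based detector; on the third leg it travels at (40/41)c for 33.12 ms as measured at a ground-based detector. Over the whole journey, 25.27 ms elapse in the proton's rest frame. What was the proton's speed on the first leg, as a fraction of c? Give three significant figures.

Leg 1: speed unknown; τ_1 = 42.76/γ_1.
Leg 2: γ = 1/√(1 − 0.992²) = 1/√0.01594 = 7.922; τ_2 = 39.98/7.922 = 5.047 ms.
Leg 3: γ = 1/√(1 − (40/41)²) = 41/9 ≈ 4.556; τ_3 = 33.12/4.556 = 7.270 ms.
Total proper time: τ_1 + 5.047 + 7.270 = 25.27, so τ_1 = 25.27 − 12.32 = 12.95 ms.
γ_1 = 42.76/12.95 = 3.301; β = √(1 − 1/γ²) = √0.9082.

β = 0.953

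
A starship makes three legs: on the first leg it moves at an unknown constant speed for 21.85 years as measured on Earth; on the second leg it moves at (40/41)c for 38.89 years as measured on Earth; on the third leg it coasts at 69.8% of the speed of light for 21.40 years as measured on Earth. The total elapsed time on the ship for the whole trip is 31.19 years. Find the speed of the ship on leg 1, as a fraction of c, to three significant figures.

β = 0.942

Leg 1: speed unknown; τ_1 = 21.85/γ_1.
Leg 2: γ = 1/√(1 − (40/41)²) = 41/9 ≈ 4.556; τ_2 = 38.89/4.556 = 8.537 years.
Leg 3: β = 0.698; γ = 1/√(1 − 0.698²) = 1/√0.5128 = 1.396; τ_3 = 21.40/1.396 = 15.32 years.
Total proper time: τ_1 + 8.537 + 15.32 = 31.19, so τ_1 = 31.19 − 23.86 = 7.329 years.
γ_1 = 21.85/7.329 = 2.981; β = √(1 − 1/γ²) = √0.8875.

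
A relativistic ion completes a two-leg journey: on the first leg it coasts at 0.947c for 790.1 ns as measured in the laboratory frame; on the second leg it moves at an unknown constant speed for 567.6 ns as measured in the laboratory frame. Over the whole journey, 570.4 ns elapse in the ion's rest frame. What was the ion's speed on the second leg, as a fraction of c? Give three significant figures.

Leg 1: γ = 1/√(1 − 0.947²) = 1/√0.1032 = 3.113; τ_1 = 790.1/3.113 = 253.8 ns.
Leg 2: speed unknown; τ_2 = 567.6/γ_2.
Total proper time: 253.8 + τ_2 = 570.4, so τ_2 = 570.4 − 253.8 = 316.6 ns.
γ_2 = 567.6/316.6 = 1.793; β = √(1 − 1/γ²) = √0.6889.

β = 0.830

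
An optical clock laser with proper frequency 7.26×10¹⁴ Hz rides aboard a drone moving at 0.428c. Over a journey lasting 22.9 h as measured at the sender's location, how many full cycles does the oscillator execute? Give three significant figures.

γ = 1/√(1 − 0.428²) = 1/√0.8168 = 1.106
The oscillator's own cycle count is N = f × τ where τ is the proper time aboard the drone. τ = Δt/γ = 22.9/1.106 = 20.70 h = 7.451×10⁴ s.
N = 7.26×10¹⁴ × 7.451×10⁴ = 5.409×10¹⁹.

N = 5.41×10¹⁹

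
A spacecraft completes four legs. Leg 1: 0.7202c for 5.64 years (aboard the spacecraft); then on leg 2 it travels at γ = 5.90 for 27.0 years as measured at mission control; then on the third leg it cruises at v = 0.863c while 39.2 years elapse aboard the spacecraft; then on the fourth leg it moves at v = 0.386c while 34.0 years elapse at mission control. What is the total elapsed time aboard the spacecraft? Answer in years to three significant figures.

τ = 80.8 years

Leg 1: 5.64 years is already measured aboard the spacecraft.
Leg 2: γ = 5.90; τ_2 = 27.0/5.900 = 4.576 years.
Leg 3: 39.2 years is already measured aboard the spacecraft.
Leg 4: γ = 1/√(1 − 0.386²) = 1/√0.8510 = 1.084; τ_4 = 34.0/1.084 = 31.36 years.
Total: 5.640 + 4.576 + 39.20 + 31.36 years.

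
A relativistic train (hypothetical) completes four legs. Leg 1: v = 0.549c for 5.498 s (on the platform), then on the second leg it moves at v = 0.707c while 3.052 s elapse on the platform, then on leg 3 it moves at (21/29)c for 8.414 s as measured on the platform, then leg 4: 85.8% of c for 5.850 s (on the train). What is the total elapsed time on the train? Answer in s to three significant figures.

τ = 18.4 s

Leg 1: γ = 1/√(1 − 0.549²) = 1/√0.6986 = 1.196; τ_1 = 5.498/1.196 = 4.595 s.
Leg 2: γ = 1/√(1 − 0.707²) = 1/√0.5002 = 1.414; τ_2 = 3.052/1.414 = 2.158 s.
Leg 3: γ = 1/√(1 − (21/29)²) = 29/20 = 1.450; τ_3 = 8.414/1.450 = 5.803 s.
Leg 4: 5.850 s is already measured on the train.
Total: 4.595 + 2.158 + 5.803 + 5.850 s.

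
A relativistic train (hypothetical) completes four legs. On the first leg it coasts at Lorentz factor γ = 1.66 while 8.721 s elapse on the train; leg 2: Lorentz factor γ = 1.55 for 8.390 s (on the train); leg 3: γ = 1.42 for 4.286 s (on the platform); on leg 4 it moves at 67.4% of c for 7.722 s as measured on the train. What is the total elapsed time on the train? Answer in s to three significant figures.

Leg 1: 8.721 s is already measured on the train.
Leg 2: 8.390 s is already measured on the train.
Leg 3: γ = 1.42; τ_3 = 4.286/1.420 = 3.018 s.
Leg 4: 7.722 s is already measured on the train.
Total: 8.721 + 8.390 + 3.018 + 7.722 s.

τ = 27.9 s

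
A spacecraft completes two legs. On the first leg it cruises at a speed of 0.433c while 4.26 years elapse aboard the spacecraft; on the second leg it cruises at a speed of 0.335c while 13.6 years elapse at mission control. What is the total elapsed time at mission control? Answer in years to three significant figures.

Δt = 18.3 years

Leg 1: γ = 1/√(1 − 0.433²) = 1/√0.8125 = 1.109; Δt_1 = 1.109 × 4.26 = 4.726 years.
Leg 2: 13.6 years is already measured at mission control.
Total: 4.726 + 13.60 years.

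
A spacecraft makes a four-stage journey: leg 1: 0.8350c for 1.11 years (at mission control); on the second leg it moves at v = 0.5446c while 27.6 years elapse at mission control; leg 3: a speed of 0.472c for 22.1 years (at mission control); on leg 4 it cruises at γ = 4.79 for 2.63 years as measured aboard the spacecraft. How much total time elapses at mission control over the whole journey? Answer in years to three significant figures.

Leg 1: 1.11 years is already measured at mission control.
Leg 2: 27.6 years is already measured at mission control.
Leg 3: 22.1 years is already measured at mission control.
Leg 4: γ = 4.79; Δt_4 = 4.790 × 2.63 = 12.60 years.
Total: 1.110 + 27.60 + 22.10 + 12.60 years.

Δt = 63.4 years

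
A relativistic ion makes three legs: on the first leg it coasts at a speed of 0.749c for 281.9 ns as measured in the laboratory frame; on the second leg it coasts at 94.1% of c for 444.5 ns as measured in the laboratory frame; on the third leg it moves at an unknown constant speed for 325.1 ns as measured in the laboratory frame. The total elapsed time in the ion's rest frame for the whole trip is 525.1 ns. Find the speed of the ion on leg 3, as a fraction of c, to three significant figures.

β = 0.816

Leg 1: γ = 1/√(1 − 0.749²) = 1/√0.4390 = 1.509; τ_1 = 281.9/1.509 = 186.8 ns.
Leg 2: β = 0.941; γ = 1/√(1 − 0.941²) = 1/√0.1145 = 2.955; τ_2 = 444.5/2.955 = 150.4 ns.
Leg 3: speed unknown; τ_3 = 325.1/γ_3.
Total proper time: 186.8 + 150.4 + τ_3 = 525.1, so τ_3 = 525.1 − 337.2 = 187.9 ns.
γ_3 = 325.1/187.9 = 1.730; β = √(1 − 1/γ²) = √0.6659.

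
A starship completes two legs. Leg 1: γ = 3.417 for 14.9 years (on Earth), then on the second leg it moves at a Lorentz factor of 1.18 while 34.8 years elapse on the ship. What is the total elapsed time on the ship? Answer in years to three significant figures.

τ = 39.2 years

Leg 1: γ = 3.417; τ_1 = 14.9/3.417 = 4.361 years.
Leg 2: 34.8 years is already measured on the ship.
Total: 4.361 + 34.80 years.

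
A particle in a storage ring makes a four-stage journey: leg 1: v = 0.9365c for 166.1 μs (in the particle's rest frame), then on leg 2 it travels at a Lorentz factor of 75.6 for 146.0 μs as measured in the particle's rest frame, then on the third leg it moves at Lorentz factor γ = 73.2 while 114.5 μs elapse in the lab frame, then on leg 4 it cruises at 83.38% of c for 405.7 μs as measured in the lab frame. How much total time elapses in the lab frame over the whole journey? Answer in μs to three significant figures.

Δt = 1.20×10⁴ μs

Leg 1: γ = 1/√(1 − 0.9365²) = 1/√0.1230 = 2.852; Δt_1 = 2.852 × 166.1 = 473.7 μs.
Leg 2: γ = 75.6; Δt_2 = 75.60 × 146.0 = 1.104×10⁴ μs.
Leg 3: 114.5 μs is already measured in the lab frame.
Leg 4: 405.7 μs is already measured in the lab frame.
Total: 473.7 + 1.104×10⁴ + 114.5 + 405.7 μs.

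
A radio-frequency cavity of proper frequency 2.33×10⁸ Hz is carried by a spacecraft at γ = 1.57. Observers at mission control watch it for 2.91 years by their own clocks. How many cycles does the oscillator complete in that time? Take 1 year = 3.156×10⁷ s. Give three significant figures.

N = 1.36×10¹⁶

γ = 1.57
During 2.91 years of lab time, the oscillator's proper time advances by τ = Δt/γ = 2.91/1.570 = 1.854 years = 5.850×10⁷ s.
N = f × τ = 2.33×10⁸ × 5.850×10⁷ = 1.363×10¹⁶.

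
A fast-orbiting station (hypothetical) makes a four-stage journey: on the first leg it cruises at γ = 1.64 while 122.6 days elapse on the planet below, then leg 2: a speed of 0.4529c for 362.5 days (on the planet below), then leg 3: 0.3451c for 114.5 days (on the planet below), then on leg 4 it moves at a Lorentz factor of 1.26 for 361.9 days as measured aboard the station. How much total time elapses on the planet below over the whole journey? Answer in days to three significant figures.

Leg 1: 122.6 days is already measured on the planet below.
Leg 2: 362.5 days is already measured on the planet below.
Leg 3: 114.5 days is already measured on the planet below.
Leg 4: γ = 1.26; Δt_4 = 1.260 × 361.9 = 456.0 days.
Total: 122.6 + 362.5 + 114.5 + 456.0 days.

Δt = 1060 days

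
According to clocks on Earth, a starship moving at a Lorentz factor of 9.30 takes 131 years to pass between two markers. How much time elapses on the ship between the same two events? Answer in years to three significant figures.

τ = 14.1 years

γ = 9.30
The interval measured on Earth is the dilated one; the clock on the ship measures the proper time τ = Δt/γ = 131/9.300 years.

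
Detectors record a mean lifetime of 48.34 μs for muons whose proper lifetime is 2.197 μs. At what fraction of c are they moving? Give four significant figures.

γ = Δt/τ₀ = 48.34/2.197 = 22.00
β = √(1 − 1/γ²) = √(1 − 0.002066) = √0.9979

v = 0.9990c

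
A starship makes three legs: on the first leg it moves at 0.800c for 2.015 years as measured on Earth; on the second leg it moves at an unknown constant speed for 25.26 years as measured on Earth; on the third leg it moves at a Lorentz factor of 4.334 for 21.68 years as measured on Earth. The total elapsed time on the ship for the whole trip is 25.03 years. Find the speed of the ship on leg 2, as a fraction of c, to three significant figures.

β = 0.667

Leg 1: γ = 1/√(1 − 0.800²) = 5/3 ≈ 1.667; τ_1 = 2.015/1.667 = 1.209 years.
Leg 2: speed unknown; τ_2 = 25.26/γ_2.
Leg 3: γ = 4.334; τ_3 = 21.68/4.334 = 5.002 years.
Total proper time: 1.209 + τ_2 + 5.002 = 25.03, so τ_2 = 25.03 − 6.211 = 18.82 years.
γ_2 = 25.26/18.82 = 1.342; β = √(1 − 1/γ²) = √0.4450.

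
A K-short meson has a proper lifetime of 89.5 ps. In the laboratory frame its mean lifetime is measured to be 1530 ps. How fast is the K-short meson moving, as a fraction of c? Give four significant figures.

v = 0.9983c

γ = Δt/τ₀ = 1530/89.5 = 17.09
β = √(1 − 1/γ²) = √(1 − 0.003422) = √0.9966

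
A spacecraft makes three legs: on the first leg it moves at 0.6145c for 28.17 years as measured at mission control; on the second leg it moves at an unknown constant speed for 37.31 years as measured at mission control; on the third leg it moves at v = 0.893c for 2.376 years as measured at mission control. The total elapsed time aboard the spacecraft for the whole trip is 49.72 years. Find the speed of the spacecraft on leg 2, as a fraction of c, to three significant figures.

Leg 1: γ = 1/√(1 − 0.6145²) = 1/√0.6224 = 1.268; τ_1 = 28.17/1.268 = 22.22 years.
Leg 2: speed unknown; τ_2 = 37.31/γ_2.
Leg 3: γ = 1/√(1 − 0.893²) = 1/√0.2026 = 2.222; τ_3 = 2.376/2.222 = 1.069 years.
Total proper time: 22.22 + τ_2 + 1.069 = 49.72, so τ_2 = 49.72 − 23.29 = 26.43 years.
γ_2 = 37.31/26.43 = 1.412; β = √(1 − 1/γ²) = √0.4983.

β = 0.706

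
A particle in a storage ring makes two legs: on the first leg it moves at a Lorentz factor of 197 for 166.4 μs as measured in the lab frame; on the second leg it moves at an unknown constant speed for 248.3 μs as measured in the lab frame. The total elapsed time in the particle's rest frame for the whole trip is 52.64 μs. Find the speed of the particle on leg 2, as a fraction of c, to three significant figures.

Leg 1: γ = 197; τ_1 = 166.4/197.0 = 0.8447 μs.
Leg 2: speed unknown; τ_2 = 248.3/γ_2.
Total proper time: 0.8447 + τ_2 = 52.64, so τ_2 = 52.64 − 0.8447 = 51.80 μs.
γ_2 = 248.3/51.80 = 4.794; β = √(1 − 1/γ²) = √0.9565.

β = 0.978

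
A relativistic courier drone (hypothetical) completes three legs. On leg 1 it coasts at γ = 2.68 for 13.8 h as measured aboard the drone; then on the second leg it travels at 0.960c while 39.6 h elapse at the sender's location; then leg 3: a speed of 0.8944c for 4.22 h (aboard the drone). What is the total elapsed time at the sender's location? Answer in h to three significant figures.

Δt = 86.0 h

Leg 1: γ = 2.68; Δt_1 = 2.680 × 13.8 = 36.98 h.
Leg 2: 39.6 h is already measured at the sender's location.
Leg 3: γ = 1/√(1 − 0.8944²) = 1/√0.2000 = 2.236; Δt_3 = 2.236 × 4.22 = 9.435 h.
Total: 36.98 + 39.60 + 9.435 h.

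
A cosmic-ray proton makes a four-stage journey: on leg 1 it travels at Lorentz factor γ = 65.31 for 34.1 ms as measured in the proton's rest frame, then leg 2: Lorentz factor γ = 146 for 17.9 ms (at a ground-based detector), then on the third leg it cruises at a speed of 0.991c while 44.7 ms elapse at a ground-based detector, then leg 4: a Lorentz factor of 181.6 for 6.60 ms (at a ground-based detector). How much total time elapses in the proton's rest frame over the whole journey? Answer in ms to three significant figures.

τ = 40.2 ms

Leg 1: 34.1 ms is already measured in the proton's rest frame.
Leg 2: γ = 146; τ_2 = 17.9/146.0 = 0.1226 ms.
Leg 3: γ = 1/√(1 − 0.991²) = 1/√0.01792 = 7.470; τ_3 = 44.7/7.470 = 5.984 ms.
Leg 4: γ = 181.6; τ_4 = 6.60/181.6 = 0.03634 ms.
Total: 34.10 + 0.1226 + 5.984 + 0.03634 ms.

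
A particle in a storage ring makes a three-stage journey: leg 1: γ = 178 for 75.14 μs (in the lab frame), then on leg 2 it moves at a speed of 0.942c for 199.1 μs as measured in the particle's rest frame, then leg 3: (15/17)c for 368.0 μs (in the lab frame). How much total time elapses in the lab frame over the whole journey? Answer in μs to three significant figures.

Δt = 1040 μs

Leg 1: 75.14 μs is already measured in the lab frame.
Leg 2: γ = 1/√(1 − 0.942²) = 1/√0.1126 = 2.980; Δt_2 = 2.980 × 199.1 = 593.2 μs.
Leg 3: 368.0 μs is already measured in the lab frame.
Total: 75.14 + 593.2 + 368.0 μs.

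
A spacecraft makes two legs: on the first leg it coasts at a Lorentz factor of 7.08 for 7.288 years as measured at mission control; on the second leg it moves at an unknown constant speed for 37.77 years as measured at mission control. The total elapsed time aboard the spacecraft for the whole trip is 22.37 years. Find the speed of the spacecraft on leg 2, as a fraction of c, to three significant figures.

Leg 1: γ = 7.08; τ_1 = 7.288/7.080 = 1.029 years.
Leg 2: speed unknown; τ_2 = 37.77/γ_2.
Total proper time: 1.029 + τ_2 = 22.37, so τ_2 = 22.37 − 1.029 = 21.34 years.
γ_2 = 37.77/21.34 = 1.770; β = √(1 − 1/γ²) = √0.6808.

β = 0.825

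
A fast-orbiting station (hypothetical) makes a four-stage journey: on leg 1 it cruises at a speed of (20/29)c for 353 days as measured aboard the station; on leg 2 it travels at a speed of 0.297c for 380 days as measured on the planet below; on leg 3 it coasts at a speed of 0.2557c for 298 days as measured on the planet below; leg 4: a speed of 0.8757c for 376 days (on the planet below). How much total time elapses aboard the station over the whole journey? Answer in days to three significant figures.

τ = 1190 days

Leg 1: 353 days is already measured aboard the station.
Leg 2: γ = 1/√(1 − 0.297²) = 1/√0.9118 = 1.047; τ_2 = 380/1.047 = 362.9 days.
Leg 3: γ = 1/√(1 − 0.2557²) = 1/√0.9346 = 1.034; τ_3 = 298/1.034 = 288.1 days.
Leg 4: γ = 1/√(1 − 0.8757²) = 1/√0.2331 = 2.071; τ_4 = 376/2.071 = 181.6 days.
Total: 353.0 + 362.9 + 288.1 + 181.6 days.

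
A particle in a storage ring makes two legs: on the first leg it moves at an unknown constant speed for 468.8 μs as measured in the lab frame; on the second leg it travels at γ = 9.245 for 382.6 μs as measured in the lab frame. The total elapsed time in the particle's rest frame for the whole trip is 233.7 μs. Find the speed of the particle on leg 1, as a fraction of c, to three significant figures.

β = 0.912

Leg 1: speed unknown; τ_1 = 468.8/γ_1.
Leg 2: γ = 9.245; τ_2 = 382.6/9.245 = 41.38 μs.
Total proper time: τ_1 + 41.38 = 233.7, so τ_1 = 233.7 − 41.38 = 192.3 μs.
γ_1 = 468.8/192.3 = 2.438; β = √(1 − 1/γ²) = √0.8317.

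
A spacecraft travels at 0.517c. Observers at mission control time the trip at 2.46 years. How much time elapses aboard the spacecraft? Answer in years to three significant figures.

τ = 2.11 years

γ = 1/√(1 − 0.517²) = 1/√0.7327 = 1.168
The interval measured at mission control is the dilated one; the clock aboard the spacecraft measures the proper time τ = Δt/γ = 2.46/1.168 years.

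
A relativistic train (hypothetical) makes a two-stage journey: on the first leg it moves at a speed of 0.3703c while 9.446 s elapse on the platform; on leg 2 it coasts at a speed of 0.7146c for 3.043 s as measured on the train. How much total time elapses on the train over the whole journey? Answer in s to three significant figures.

τ = 11.8 s

Leg 1: γ = 1/√(1 − 0.3703²) = 1/√0.8629 = 1.077; τ_1 = 9.446/1.077 = 8.775 s.
Leg 2: 3.043 s is already measured on the train.
Total: 8.775 + 3.043 s.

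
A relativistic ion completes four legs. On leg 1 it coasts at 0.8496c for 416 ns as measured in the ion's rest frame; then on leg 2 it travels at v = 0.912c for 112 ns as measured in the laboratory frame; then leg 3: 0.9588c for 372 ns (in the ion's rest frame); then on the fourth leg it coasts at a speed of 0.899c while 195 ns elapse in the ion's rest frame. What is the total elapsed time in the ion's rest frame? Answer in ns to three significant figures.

Leg 1: 416 ns is already measured in the ion's rest frame.
Leg 2: γ = 1/√(1 − 0.912²) = 1/√0.1683 = 2.438; τ_2 = 112/2.438 = 45.94 ns.
Leg 3: 372 ns is already measured in the ion's rest frame.
Leg 4: 195 ns is already measured in the ion's rest frame.
Total: 416.0 + 45.94 + 372.0 + 195.0 ns.

τ = 1030 ns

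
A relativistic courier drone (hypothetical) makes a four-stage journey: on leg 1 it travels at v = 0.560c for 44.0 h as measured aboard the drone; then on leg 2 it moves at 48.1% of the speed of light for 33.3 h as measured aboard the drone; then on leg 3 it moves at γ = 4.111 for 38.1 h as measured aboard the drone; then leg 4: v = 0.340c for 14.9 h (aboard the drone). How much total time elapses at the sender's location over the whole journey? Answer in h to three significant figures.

Leg 1: γ = 1/√(1 − 0.560²) = 1/√0.6864 = 1.207; Δt_1 = 1.207 × 44.0 = 53.11 h.
Leg 2: β = 0.481; γ = 1/√(1 − 0.481²) = 1/√0.7686 = 1.141; Δt_2 = 1.141 × 33.3 = 37.98 h.
Leg 3: γ = 4.111; Δt_3 = 4.111 × 38.1 = 156.6 h.
Leg 4: γ = 1/√(1 − 0.340²) = 1/√0.8844 = 1.063; Δt_4 = 1.063 × 14.9 = 15.84 h.
Total: 53.11 + 37.98 + 156.6 + 15.84 h.

Δt = 264 h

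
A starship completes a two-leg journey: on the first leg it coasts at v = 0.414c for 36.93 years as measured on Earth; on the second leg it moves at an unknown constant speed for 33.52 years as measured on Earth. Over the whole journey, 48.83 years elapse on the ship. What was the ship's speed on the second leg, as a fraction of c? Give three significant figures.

β = 0.891

Leg 1: γ = 1/√(1 − 0.414²) = 1/√0.8286 = 1.099; τ_1 = 36.93/1.099 = 33.62 years.
Leg 2: speed unknown; τ_2 = 33.52/γ_2.
Total proper time: 33.62 + τ_2 = 48.83, so τ_2 = 48.83 − 33.62 = 15.21 years.
γ_2 = 33.52/15.21 = 2.203; β = √(1 − 1/γ²) = √0.7940.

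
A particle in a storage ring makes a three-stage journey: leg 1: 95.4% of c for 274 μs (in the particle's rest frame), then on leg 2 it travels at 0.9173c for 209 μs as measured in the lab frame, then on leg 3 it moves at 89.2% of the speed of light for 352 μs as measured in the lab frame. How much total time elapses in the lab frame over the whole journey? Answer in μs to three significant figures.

Leg 1: β = 0.954; γ = 1/√(1 − 0.954²) = 1/√0.08988 = 3.335; Δt_1 = 3.335 × 274 = 913.9 μs.
Leg 2: 209 μs is already measured in the lab frame.
Leg 3: 352 μs is already measured in the lab frame.
Total: 913.9 + 209.0 + 352.0 μs.

Δt = 1470 μs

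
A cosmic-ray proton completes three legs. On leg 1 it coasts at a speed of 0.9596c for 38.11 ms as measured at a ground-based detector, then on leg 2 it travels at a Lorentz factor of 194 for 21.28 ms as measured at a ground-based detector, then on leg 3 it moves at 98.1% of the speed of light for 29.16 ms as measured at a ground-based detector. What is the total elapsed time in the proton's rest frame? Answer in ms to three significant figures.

Leg 1: γ = 1/√(1 − 0.9596²) = 1/√0.07917 = 3.554; τ_1 = 38.11/3.554 = 10.72 ms.
Leg 2: γ = 194; τ_2 = 21.28/194.0 = 0.1097 ms.
Leg 3: β = 0.981; γ = 1/√(1 − 0.981²) = 1/√0.03764 = 5.154; τ_3 = 29.16/5.154 = 5.657 ms.
Total: 10.72 + 0.1097 + 5.657 ms.

τ = 16.5 ms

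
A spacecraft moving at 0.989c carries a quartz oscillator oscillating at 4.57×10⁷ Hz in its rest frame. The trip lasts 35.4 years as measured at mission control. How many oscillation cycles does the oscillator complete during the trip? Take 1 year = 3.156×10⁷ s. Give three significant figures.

N = 7.55×10¹⁵

γ = 1/√(1 − 0.989²) = 1/√0.02188 = 6.761
The oscillator's own cycle count is N = f × τ where τ is the proper time aboard the spacecraft. τ = Δt/γ = 35.4/6.761 = 5.236 years = 1.653×10⁸ s.
N = 4.57×10⁷ × 1.653×10⁸ = 7.552×10¹⁵.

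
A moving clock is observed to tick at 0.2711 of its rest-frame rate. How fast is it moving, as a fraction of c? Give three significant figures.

Rate ratio = 1/γ, so γ = 1/0.2711 = 3.689.
β = √(1 − 1/γ²) = √(1 − 0.2711²) = √0.9265

β = 0.963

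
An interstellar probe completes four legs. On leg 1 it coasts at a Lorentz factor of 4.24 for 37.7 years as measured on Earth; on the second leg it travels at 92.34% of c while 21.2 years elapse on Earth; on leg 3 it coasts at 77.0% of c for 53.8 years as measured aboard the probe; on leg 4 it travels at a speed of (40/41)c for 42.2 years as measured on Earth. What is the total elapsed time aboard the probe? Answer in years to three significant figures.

τ = 80.1 years

Leg 1: γ = 4.24; τ_1 = 37.7/4.240 = 8.892 years.
Leg 2: β = 0.9234; γ = 1/√(1 − 0.9234²) = 1/√0.1473 = 2.605; τ_2 = 21.2/2.605 = 8.137 years.
Leg 3: 53.8 years is already measured aboard the probe.
Leg 4: γ = 1/√(1 − (40/41)²) = 41/9 ≈ 4.556; τ_4 = 42.2/4.556 = 9.263 years.
Total: 8.892 + 8.137 + 53.80 + 9.263 years.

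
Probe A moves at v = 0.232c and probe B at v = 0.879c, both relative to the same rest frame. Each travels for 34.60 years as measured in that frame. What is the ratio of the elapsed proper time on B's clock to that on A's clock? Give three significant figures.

A: γ = 1/√(1 − 0.232²) = 1/√0.9462 = 1.028. B: γ = 1/√(1 − 0.879²) = 1/√0.2274 = 2.097.
τ_A/τ_B = γ_B/γ_A = 2.097/1.028 = 2.040, so τ_B/τ_A = 0.4902.

τ_B/τ_A = 0.490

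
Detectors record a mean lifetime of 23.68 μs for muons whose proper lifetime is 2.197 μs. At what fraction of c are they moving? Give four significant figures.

γ = Δt/τ₀ = 23.68/2.197 = 10.78
β = √(1 − 1/γ²) = √(1 − 0.008608) = √0.9914

β = 0.9957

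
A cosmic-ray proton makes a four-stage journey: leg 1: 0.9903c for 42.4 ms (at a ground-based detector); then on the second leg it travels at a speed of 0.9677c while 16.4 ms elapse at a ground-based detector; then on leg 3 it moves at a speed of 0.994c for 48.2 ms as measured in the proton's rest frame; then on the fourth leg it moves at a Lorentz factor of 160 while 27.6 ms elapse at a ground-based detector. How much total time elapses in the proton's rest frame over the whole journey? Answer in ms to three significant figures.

Leg 1: γ = 1/√(1 − 0.9903²) = 1/√0.01931 = 7.197; τ_1 = 42.4/7.197 = 5.891 ms.
Leg 2: γ = 1/√(1 − 0.9677²) = 1/√0.06356 = 3.967; τ_2 = 16.4/3.967 = 4.135 ms.
Leg 3: 48.2 ms is already measured in the proton's rest frame.
Leg 4: γ = 160; τ_4 = 27.6/160.0 = 0.1725 ms.
Total: 5.891 + 4.135 + 48.20 + 0.1725 ms.

τ = 58.4 ms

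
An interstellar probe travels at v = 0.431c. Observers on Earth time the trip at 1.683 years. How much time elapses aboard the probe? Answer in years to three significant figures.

γ = 1/√(1 − 0.431²) = 1/√0.8142 = 1.108
The interval measured on Earth is the dilated one; the clock aboard the probe measures the proper time τ = Δt/γ = 1.683/1.108 years.

τ = 1.52 years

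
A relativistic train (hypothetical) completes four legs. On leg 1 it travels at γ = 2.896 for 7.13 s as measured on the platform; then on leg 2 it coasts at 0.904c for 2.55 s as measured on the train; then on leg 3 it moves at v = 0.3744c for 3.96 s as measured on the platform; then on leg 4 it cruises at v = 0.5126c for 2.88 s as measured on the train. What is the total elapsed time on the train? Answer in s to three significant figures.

Leg 1: γ = 2.896; τ_1 = 7.13/2.896 = 2.462 s.
Leg 2: 2.55 s is already measured on the train.
Leg 3: γ = 1/√(1 − 0.3744²) = 1/√0.8598 = 1.078; τ_3 = 3.96/1.078 = 3.672 s.
Leg 4: 2.88 s is already measured on the train.
Total: 2.462 + 2.550 + 3.672 + 2.880 s.

τ = 11.6 s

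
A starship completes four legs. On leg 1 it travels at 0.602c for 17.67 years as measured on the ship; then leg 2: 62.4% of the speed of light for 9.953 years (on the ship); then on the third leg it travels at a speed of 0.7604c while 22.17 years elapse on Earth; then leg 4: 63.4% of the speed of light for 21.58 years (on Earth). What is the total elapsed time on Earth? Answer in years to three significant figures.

Δt = 78.6 years

Leg 1: γ = 1/√(1 − 0.602²) = 1/√0.6376 = 1.252; Δt_1 = 1.252 × 17.67 = 22.13 years.
Leg 2: β = 0.624; γ = 1/√(1 − 0.624²) = 1/√0.6106 = 1.280; Δt_2 = 1.280 × 9.953 = 12.74 years.
Leg 3: 22.17 years is already measured on Earth.
Leg 4: 21.58 years is already measured on Earth.
Total: 22.13 + 12.74 + 22.17 + 21.58 years.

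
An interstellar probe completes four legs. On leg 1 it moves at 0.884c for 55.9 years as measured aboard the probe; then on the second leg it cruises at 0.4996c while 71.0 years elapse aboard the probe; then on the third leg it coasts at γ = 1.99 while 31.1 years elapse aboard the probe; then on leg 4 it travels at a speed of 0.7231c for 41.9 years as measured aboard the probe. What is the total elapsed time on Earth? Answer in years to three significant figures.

Δt = 324 years

Leg 1: γ = 1/√(1 − 0.884²) = 1/√0.2185 = 2.139; Δt_1 = 2.139 × 55.9 = 119.6 years.
Leg 2: γ = 1/√(1 − 0.4996²) = 1/√0.7504 = 1.154; Δt_2 = 1.154 × 71.0 = 81.96 years.
Leg 3: γ = 1.99; Δt_3 = 1.990 × 31.1 = 61.89 years.
Leg 4: γ = 1/√(1 − 0.7231²) = 1/√0.4771 = 1.448; Δt_4 = 1.448 × 41.9 = 60.66 years.
Total: 119.6 + 81.96 + 61.89 + 60.66 years.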